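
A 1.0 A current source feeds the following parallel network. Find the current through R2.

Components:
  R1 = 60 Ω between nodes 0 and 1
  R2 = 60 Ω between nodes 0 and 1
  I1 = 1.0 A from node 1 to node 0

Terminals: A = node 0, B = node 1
All resistors sit directly between nodes 0 and 1, so they are in parallel and share one voltage V; the full source current 1 A splits among them.
1/R_par = 1/60 + 1/60 = 0.03333 S  =>  R_par = 30 Ω
V = I × R_par = 1 × 30 = 30 V
I_R2 = V/R2 = 30/60 = 0.5 A

Final answer: 0.5 A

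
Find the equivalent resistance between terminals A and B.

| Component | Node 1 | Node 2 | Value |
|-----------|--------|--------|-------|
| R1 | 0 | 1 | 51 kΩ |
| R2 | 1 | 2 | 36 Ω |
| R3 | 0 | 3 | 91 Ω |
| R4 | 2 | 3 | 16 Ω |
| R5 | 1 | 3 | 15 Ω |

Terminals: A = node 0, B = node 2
The network is not a plain series/parallel combination. Inject a 1 A test current into terminal A (node 0) and return it from terminal B (node 2); then R_eq = V_A / (1 A).
Nodal analysis, taking node 2 as the 0 V reference.
Current source I_test pushes 1 A into node 0 and draws it out of node 2.
KCL at each unknown node (sum of currents leaving = 0; resistances in Ω):
  Node 0: (V_0 - V_1)/51000 + (V_0 - V_3)/91 - 1 = 0
  Node 1: (V_1 - V_0)/51000 + (V_1 - 0)/36 + (V_1 - V_3)/15 = 0
  Node 3: (V_3 - V_0)/91 + (V_3 - V_1)/15 + (V_3 - 0)/16 = 0
Collecting terms (coefficients in siemens):
  0.01101·V_0 - 0.00001961·V_1 - 0.01099·V_3 = 1
  0.09446·V_1 - 0.00001961·V_0 - 0.06667·V_3 = 0
  0.1402·V_3 - 0.01099·V_0 - 0.06667·V_1 = 0
Solving these 3 simultaneous equations (Gaussian elimination) gives:
  V_0 = 103 V, V_1 = 8.612 V, V_3 = 12.17 V
R_eq = V_0 / 1 A = 103 Ω

Final answer: 103 Ω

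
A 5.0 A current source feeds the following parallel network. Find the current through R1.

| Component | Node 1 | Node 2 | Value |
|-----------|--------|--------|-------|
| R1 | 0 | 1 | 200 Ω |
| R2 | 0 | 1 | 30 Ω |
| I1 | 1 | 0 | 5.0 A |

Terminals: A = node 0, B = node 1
All resistors sit directly between nodes 0 and 1, so they are in parallel and share one voltage V; the full source current 5 A splits among them.
1/R_par = 1/200 + 1/30 = 0.03833 S  =>  R_par = 26.09 Ω
V = I × R_par = 5 × 26.09 = 130.4 V
I_R1 = V/R1 = 130.4/200 = 0.6522 A

Final answer: 0.6522 A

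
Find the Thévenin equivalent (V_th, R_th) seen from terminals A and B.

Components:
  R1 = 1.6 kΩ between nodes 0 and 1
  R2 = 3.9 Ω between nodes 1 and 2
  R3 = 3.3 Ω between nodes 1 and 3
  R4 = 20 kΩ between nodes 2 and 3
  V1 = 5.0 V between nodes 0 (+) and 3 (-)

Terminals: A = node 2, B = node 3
Step 1 — V_th is the open-circuit voltage V_A - V_B (nothing connected across the terminals).
Nodal analysis, taking node 3 as the 0 V reference.
Source V1 fixes V_0 = 5 V.
KCL at each unknown node (sum of currents leaving = 0; resistances in Ω):
  Node 1: (V_1 - 5)/1600 + (V_1 - V_2)/3.9 + (V_1 - 0)/3.3 = 0
  Node 2: (V_2 - V_1)/3.9 + (V_2 - 0)/20000 = 0
Collecting terms (coefficients in siemens):
  0.5601·V_1 - 0.2564·V_2 = 0.003125
  0.2565·V_2 - 0.2564·V_1 = 0
Determinant D = (0.5601)(0.2565) - (-0.2564)(-0.2564) = 0.07789
V_1 = [(0.003125)(0.2565) - (-0.2564)(0)]/D = 0.01029 V
V_2 = [(0.5601)(0) - (0.003125)(-0.2564)]/D = 0.01029 V
V_th = V_2 - V_3 = 0.01029 - 0 = 0.01029 V
Step 2 — R_th: zero the source — replace V1 by a short circuit (node 3 merges into node 0) — and find the resistance seen between A (node 2) and B (node 0).
Reduce the network between node 2 (A) and node 0 (B) by series/parallel combination:
  Rp1 = R1 ‖ R3 (parallel, both between nodes 0 and 1) = 1/(1/1600 + 1/3.3) = 3.293 Ω
  Rs1 = R2 + Rp1 (series, joined only at node 1) = 3.9 + 3.293 = 7.193 Ω
  Rp2 = R4 ‖ Rs1 (parallel, both between nodes 0 and 2) = 1/(1/20000 + 1/7.193) = 7.191 Ω
R_th = 7.191 Ω

Final answer: V_th = 0.01029 V, R_th = 7.191 Ω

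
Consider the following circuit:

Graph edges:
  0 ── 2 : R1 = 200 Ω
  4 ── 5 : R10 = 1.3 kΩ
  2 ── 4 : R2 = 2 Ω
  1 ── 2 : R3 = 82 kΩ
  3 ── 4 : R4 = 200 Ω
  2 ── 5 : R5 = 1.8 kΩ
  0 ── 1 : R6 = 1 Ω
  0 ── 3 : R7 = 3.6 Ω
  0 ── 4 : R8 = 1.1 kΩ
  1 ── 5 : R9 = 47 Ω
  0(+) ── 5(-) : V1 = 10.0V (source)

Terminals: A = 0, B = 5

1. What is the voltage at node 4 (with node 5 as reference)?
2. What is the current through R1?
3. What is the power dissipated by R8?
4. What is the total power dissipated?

Nodal analysis, taking node 5 as the 0 V reference.
Source V1 fixes V_0 = 10 V.
KCL at each unknown node (sum of currents leaving = 0; resistances in Ω):
  Node 1: (V_1 - V_2)/82000 + (V_1 - 10)/1 + (V_1 - 0)/47 = 0
  Node 2: (V_2 - 10)/200 + (V_2 - V_4)/2 + (V_2 - V_1)/82000 + (V_2 - 0)/1800 = 0
  Node 3: (V_3 - V_4)/200 + (V_3 - 10)/3.6 = 0
  Node 4: (V_4 - V_2)/2 + (V_4 - V_3)/200 + (V_4 - 10)/1100 + (V_4 - 0)/1300 = 0
Collecting terms (coefficients in siemens):
  1.021·V_1 - 0.0000122·V_2 = 10
  0.5056·V_2 - 0.0000122·V_1 - 0.5·V_4 = 0.05
  0.2828·V_3 - 0.005·V_4 = 2.778
  0.5067·V_4 - 0.5·V_2 - 0.005·V_3 = 0.009091
Solving these 4 simultaneous equations (Gaussian elimination) gives:
  V_1 = 9.792 V, V_2 = 8.911 V, V_3 = 9.981 V, V_4 = 8.91 V
Part 1:
  Read off the nodal solution: V_4 = 8.91 V
Part 2:
  I_R1 = (V_0 - V_2)/R1 = (10 - 8.911)/200 = 0.005447 A
  Magnitude: I_R1 = 0.005447 A
Part 3:
  I_R8 = (V_0 - V_4)/R8 = (10 - 8.91)/1100 = 0.0009912 A
  P_R8 = I_R8² × R8 = (0.0009912)² × 1100 = 0.001081 W
Part 4:
  Power in each resistor, P = (ΔV)²/R:
    P_R1 = (10 - 8.911)²/200 = 0.005933 W
    P_R2 = (8.911 - 8.91)²/2 = 0.0000005142 W
    P_R3 = (9.792 - 8.911)²/82000 = 0.000009465 W
    P_R4 = (9.981 - 8.91)²/200 = 0.005736 W
    P_R5 = (8.911 - 0)²/1800 = 0.04411 W
    P_R6 = (10 - 9.792)²/1 = 0.04341 W
    P_R7 = (10 - 9.981)²/3.6 = 0.0001032 W
    P_R8 = (10 - 8.91)²/1100 = 0.001081 W
    P_R9 = (9.792 - 0)²/47 = 2.04 W
    P_R10 = (8.91 - 0)²/1300 = 0.06106 W
  P_total = P_R1 + P_R2 + P_R3 + P_R4 + P_R5 + P_R6 + P_R7 + P_R8 + P_R9 + P_R10 = 2.201 W

Final answers:
1. V_4 = 8.91 V
2. I_R1 = 0.005447 A
3. P_R8 = 0.001081 W
4. P_total = 2.201 W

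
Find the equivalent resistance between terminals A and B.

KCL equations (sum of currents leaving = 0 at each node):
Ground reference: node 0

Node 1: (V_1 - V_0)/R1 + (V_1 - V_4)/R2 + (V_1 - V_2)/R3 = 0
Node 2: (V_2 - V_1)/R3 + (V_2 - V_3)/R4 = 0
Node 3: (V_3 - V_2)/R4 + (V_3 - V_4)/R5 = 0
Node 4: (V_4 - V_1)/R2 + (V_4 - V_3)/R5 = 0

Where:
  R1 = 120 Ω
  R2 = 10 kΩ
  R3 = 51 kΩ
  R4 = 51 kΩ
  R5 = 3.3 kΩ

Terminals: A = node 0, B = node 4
Reduce the network between node 0 (A) and node 4 (B) by series/parallel combination:
  Rs1 = R3 + R4 (series, joined only at node 2) = 51000 + 51000 = 102000 Ω
  Rs2 = R5 + Rs1 (series, joined only at node 3) = 3300 + 102000 = 105300 Ω
  Rp1 = R2 ‖ Rs2 (parallel, both between nodes 1 and 4) = 1/(1/10000 + 1/105300) = 9133 Ω
  Rs3 = R1 + Rp1 (series, joined only at node 1) = 120 + 9133 = 9253 Ω
R_eq = 9.253 kΩ

Final answer: 9.253 kΩ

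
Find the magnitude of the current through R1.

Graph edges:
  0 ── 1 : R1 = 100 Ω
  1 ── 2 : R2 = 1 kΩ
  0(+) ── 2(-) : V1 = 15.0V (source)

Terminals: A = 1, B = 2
Nodal analysis, taking node 2 as the 0 V reference.
Source V1 fixes V_0 = 15 V.
KCL at each unknown node (sum of currents leaving = 0; resistances in Ω):
  Node 1: (V_1 - 15)/100 + (V_1 - 0)/1000 = 0
Collecting terms: 0.011 × V_1 = 0.15  =>  V_1 = 13.64 V
I_R1 = (V_0 - V_1)/R1 = (15 - 13.64)/100 = 0.01364 A
|I_R1| = 0.01364 A

Final answer: |I_R1| = 0.01364 A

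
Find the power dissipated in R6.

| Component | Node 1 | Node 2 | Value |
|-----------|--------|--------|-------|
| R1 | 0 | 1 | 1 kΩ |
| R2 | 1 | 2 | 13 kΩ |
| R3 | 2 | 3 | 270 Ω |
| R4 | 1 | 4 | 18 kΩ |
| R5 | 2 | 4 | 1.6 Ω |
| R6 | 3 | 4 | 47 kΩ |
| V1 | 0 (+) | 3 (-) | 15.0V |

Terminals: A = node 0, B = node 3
Nodal analysis, taking node 3 as the 0 V reference.
Source V1 fixes V_0 = 15 V.
KCL at each unknown node (sum of currents leaving = 0; resistances in Ω):
  Node 1: (V_1 - 15)/1000 + (V_1 - V_2)/13000 + (V_1 - V_4)/18000 = 0
  Node 2: (V_2 - V_1)/13000 + (V_2 - 0)/270 + (V_2 - V_4)/1.6 = 0
  Node 4: (V_4 - V_1)/18000 + (V_4 - V_2)/1.6 + (V_4 - 0)/47000 = 0
Collecting terms (coefficients in siemens):
  0.001132·V_1 - 0.00007692·V_2 - 0.00005556·V_4 = 0.015
  0.6288·V_2 - 0.00007692·V_1 - 0.625·V_4 = 0
  0.6251·V_4 - 0.00005556·V_1 - 0.625·V_2 = 0
Solving these 3 simultaneous equations (Gaussian elimination) gives:
  V_1 = 13.3 V, V_2 = 0.4567 V, V_4 = 0.4578 V
I_R6 = (V_3 - V_4)/R6 = (0 - 0.4578)/47000 = -0.000009741 A
P_R6 = I_R6² × R6 = (-0.000009741)² × 47000 = 0.00000446 W

Final answer: 4.46e-06 W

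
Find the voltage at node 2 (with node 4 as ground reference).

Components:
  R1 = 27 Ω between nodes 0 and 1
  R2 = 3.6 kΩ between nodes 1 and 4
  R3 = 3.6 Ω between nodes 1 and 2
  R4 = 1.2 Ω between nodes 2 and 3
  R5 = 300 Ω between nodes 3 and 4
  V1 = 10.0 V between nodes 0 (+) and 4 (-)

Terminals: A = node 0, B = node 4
Nodal analysis, taking node 4 as the 0 V reference.
Source V1 fixes V_0 = 10 V.
KCL at each unknown node (sum of currents leaving = 0; resistances in Ω):
  Node 1: (V_1 - 10)/27 + (V_1 - 0)/3600 + (V_1 - V_2)/3.6 = 0
  Node 2: (V_2 - V_1)/3.6 + (V_2 - V_3)/1.2 = 0
  Node 3: (V_3 - V_2)/1.2 + (V_3 - 0)/300 = 0
Collecting terms (coefficients in siemens):
  0.3151·V_1 - 0.2778·V_2 = 0.3704
  1.111·V_2 - 0.2778·V_1 - 0.8333·V_3 = 0
  0.8367·V_3 - 0.8333·V_2 = 0
Solving these 3 simultaneous equations (Gaussian elimination) gives:
  V_1 = 9.123 V, V_2 = 9.016 V, V_3 = 8.98 V
The requested potential is V_2 = 9.016 V.

Final answer: V_2 = 9.016 V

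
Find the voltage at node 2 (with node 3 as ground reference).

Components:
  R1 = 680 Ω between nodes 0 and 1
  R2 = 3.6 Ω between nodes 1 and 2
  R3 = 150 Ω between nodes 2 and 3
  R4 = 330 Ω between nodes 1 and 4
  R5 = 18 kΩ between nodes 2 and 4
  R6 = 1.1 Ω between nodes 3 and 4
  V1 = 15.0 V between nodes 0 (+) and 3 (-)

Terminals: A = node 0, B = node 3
Nodal analysis, taking node 3 as the 0 V reference.
Source V1 fixes V_0 = 15 V.
KCL at each unknown node (sum of currents leaving = 0; resistances in Ω):
  Node 1: (V_1 - 15)/680 + (V_1 - V_2)/3.6 + (V_1 - V_4)/330 = 0
  Node 2: (V_2 - V_1)/3.6 + (V_2 - 0)/150 + (V_2 - V_4)/18000 = 0
  Node 4: (V_4 - V_1)/330 + (V_4 - V_2)/18000 + (V_4 - 0)/1.1 = 0
Collecting terms (coefficients in siemens):
  0.2823·V_1 - 0.2778·V_2 - 0.00303·V_4 = 0.02206
  0.2845·V_2 - 0.2778·V_1 - 0.00005556·V_4 = 0
  0.9122·V_4 - 0.00303·V_1 - 0.00005556·V_2 = 0
Solving these 3 simultaneous equations (Gaussian elimination) gives:
  V_1 = 1.996 V, V_2 = 1.948 V, V_4 = 0.006748 V
The requested potential is V_2 = 1.948 V.

Final answer: V_2 = 1.948 V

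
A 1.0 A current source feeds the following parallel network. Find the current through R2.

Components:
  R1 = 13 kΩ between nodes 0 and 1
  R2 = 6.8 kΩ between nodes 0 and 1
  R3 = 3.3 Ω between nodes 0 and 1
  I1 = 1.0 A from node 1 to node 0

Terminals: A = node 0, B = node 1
All resistors sit directly between nodes 0 and 1, so they are in parallel and share one voltage V; the full source current 1 A splits among them.
1/R_par = 1/13000 + 1/6800 + 1/3.3 = 0.3033 S  =>  R_par = 3.298 Ω
V = I × R_par = 1 × 3.298 = 3.298 V
I_R2 = V/R2 = 3.298/6800 = 0.0004849 A

Final answer: 0.0004849 A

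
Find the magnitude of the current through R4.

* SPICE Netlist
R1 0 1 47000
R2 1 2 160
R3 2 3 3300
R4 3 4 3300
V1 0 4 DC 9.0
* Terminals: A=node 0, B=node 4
Nodal analysis, taking node 4 as the 0 V reference.
Source V1 fixes V_0 = 9 V.
KCL at each unknown node (sum of currents leaving = 0; resistances in Ω):
  Node 1: (V_1 - 9)/47000 + (V_1 - V_2)/160 = 0
  Node 2: (V_2 - V_1)/160 + (V_2 - V_3)/3300 = 0
  Node 3: (V_3 - V_2)/3300 + (V_3 - 0)/3300 = 0
Collecting terms (coefficients in siemens):
  0.006271·V_1 - 0.00625·V_2 = 0.0001915
  0.006553·V_2 - 0.00625·V_1 - 0.000303·V_3 = 0
  0.0006061·V_3 - 0.000303·V_2 = 0
Solving these 3 simultaneous equations (Gaussian elimination) gives:
  V_1 = 1.132 V, V_2 = 1.105 V, V_3 = 0.5525 V
I_R4 = (V_3 - V_4)/R4 = (0.5525 - 0)/3300 = 0.0001674 A
|I_R4| = 0.0001674 A

Final answer: |I_R4| = 0.0001674 A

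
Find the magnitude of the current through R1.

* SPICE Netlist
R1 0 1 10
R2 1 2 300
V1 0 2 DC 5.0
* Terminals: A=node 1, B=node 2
Nodal analysis, taking node 2 as the 0 V reference.
Source V1 fixes V_0 = 5 V.
KCL at each unknown node (sum of currents leaving = 0; resistances in Ω):
  Node 1: (V_1 - 5)/10 + (V_1 - 0)/300 = 0
Collecting terms: 0.1033 × V_1 = 0.5  =>  V_1 = 4.839 V
I_R1 = (V_0 - V_1)/R1 = (5 - 4.839)/10 = 0.01613 A
|I_R1| = 0.01613 A

Final answer: |I_R1| = 0.01613 A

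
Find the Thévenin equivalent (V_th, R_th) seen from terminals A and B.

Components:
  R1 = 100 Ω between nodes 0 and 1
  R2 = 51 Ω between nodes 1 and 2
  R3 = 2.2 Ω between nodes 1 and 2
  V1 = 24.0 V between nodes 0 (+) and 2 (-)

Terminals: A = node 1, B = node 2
Step 1 — V_th is the open-circuit voltage V_A - V_B (nothing connected across the terminals).
Nodal analysis, taking node 2 as the 0 V reference.
Source V1 fixes V_0 = 24 V.
KCL at each unknown node (sum of currents leaving = 0; resistances in Ω):
  Node 1: (V_1 - 24)/100 + (V_1 - 0)/51 + (V_1 - 0)/2.2 = 0
Collecting terms: 0.4842 × V_1 = 0.24  =>  V_1 = 0.4957 V
V_th = V_1 - V_2 = 0.4957 - 0 = 0.4957 V
Step 2 — R_th: zero the source — replace V1 by a short circuit (node 2 merges into node 0) — and find the resistance seen between A (node 1) and B (node 0).
Reduce the network between node 1 (A) and node 0 (B) by series/parallel combination:
  Rp1 = R1 ‖ R2 ‖ R3 (parallel, all between nodes 0 and 1) = 1/(1/100 + 1/51 + 1/2.2) = 2.065 Ω
R_th = 2.065 Ω

Final answer: V_th = 0.4957 V, R_th = 2.065 Ω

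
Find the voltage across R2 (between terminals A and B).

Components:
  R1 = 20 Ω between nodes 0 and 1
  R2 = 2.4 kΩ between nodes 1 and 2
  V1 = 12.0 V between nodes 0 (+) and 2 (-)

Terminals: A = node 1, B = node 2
R1 and R2 are in series across V1 (node 0 → node 1 → node 2), and the output A–B is taken across R2, so this is a voltage divider.
Series current: I = V1/(R1 + R2) = 12/(20 + 2400) = 12/2420 = 0.004959 A
V_R2 = I × R2 = V1 × R2/(R1 + R2) = 12 × 2400/2420 = 11.9 V

Final answer: 11.9 V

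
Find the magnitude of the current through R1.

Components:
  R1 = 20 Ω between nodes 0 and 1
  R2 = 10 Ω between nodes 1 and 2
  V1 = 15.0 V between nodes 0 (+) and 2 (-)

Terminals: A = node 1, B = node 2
Nodal analysis, taking node 2 as the 0 V reference.
Source V1 fixes V_0 = 15 V.
KCL at each unknown node (sum of currents leaving = 0; resistances in Ω):
  Node 1: (V_1 - 15)/20 + (V_1 - 0)/10 = 0
Collecting terms: 0.15 × V_1 = 0.75  =>  V_1 = 5 V
I_R1 = (V_0 - V_1)/R1 = (15 - 5)/20 = 0.5 A
|I_R1| = 0.5 A

Final answer: |I_R1| = 0.5 A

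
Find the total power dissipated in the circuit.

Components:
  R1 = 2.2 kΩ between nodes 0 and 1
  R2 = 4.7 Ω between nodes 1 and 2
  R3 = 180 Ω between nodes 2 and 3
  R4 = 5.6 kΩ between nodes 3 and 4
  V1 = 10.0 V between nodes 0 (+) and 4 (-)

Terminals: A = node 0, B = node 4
Nodal analysis, taking node 4 as the 0 V reference.
Source V1 fixes V_0 = 10 V.
KCL at each unknown node (sum of currents leaving = 0; resistances in Ω):
  Node 1: (V_1 - 10)/2200 + (V_1 - V_2)/4.7 = 0
  Node 2: (V_2 - V_1)/4.7 + (V_2 - V_3)/180 = 0
  Node 3: (V_3 - V_2)/180 + (V_3 - 0)/5600 = 0
Collecting terms (coefficients in siemens):
  0.2132·V_1 - 0.2128·V_2 = 0.004545
  0.2183·V_2 - 0.2128·V_1 - 0.005556·V_3 = 0
  0.005734·V_3 - 0.005556·V_2 = 0
Solving these 3 simultaneous equations (Gaussian elimination) gives:
  V_1 = 7.245 V, V_2 = 7.239 V, V_3 = 7.013 V
Power in each resistor, P = (ΔV)²/R:
  P_R1 = (10 - 7.245)²/2200 = 0.003451 W
  P_R2 = (7.245 - 7.239)²/4.7 = 0.000007372 W
  P_R3 = (7.239 - 7.013)²/180 = 0.0002823 W
  P_R4 = (7.013 - 0)²/5600 = 0.008784 W
P_total = P_R1 + P_R2 + P_R3 + P_R4 = 0.01252 W

Final answer: 0.01252 W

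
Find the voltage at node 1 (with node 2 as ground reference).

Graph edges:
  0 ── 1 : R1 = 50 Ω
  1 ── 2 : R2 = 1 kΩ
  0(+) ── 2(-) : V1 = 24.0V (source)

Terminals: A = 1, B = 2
Nodal analysis, taking node 2 as the 0 V reference.
Source V1 fixes V_0 = 24 V.
KCL at each unknown node (sum of currents leaving = 0; resistances in Ω):
  Node 1: (V_1 - 24)/50 + (V_1 - 0)/1000 = 0
Collecting terms: 0.021 × V_1 = 0.48  =>  V_1 = 22.86 V
The requested potential is V_1 = 22.86 V.

Final answer: V_1 = 22.86 V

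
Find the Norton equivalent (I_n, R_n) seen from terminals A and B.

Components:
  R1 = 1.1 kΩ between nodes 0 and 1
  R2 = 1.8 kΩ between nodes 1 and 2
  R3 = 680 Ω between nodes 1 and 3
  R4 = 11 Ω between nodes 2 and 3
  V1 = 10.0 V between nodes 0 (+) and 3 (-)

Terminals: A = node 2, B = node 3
Find the Thévenin equivalent first; then I_n = V_th/R_th and R_n = R_th.
Step 1 — V_th is the open-circuit voltage V_A - V_B (nothing connected across the terminals).
Nodal analysis, taking node 3 as the 0 V reference.
Source V1 fixes V_0 = 10 V.
KCL at each unknown node (sum of currents leaving = 0; resistances in Ω):
  Node 1: (V_1 - 10)/1100 + (V_1 - V_2)/1800 + (V_1 - 0)/680 = 0
  Node 2: (V_2 - V_1)/1800 + (V_2 - 0)/11 = 0
Collecting terms (coefficients in siemens):
  0.002935·V_1 - 0.0005556·V_2 = 0.009091
  0.09146·V_2 - 0.0005556·V_1 = 0
Determinant D = (0.002935)(0.09146) - (-0.0005556)(-0.0005556) = 0.0002682
V_1 = [(0.009091)(0.09146) - (-0.0005556)(0)]/D = 3.101 V
V_2 = [(0.002935)(0) - (0.009091)(-0.0005556)]/D = 0.01883 V
V_th = V_2 - V_3 = 0.01883 - 0 = 0.01883 V
Step 2 — R_th: zero the source — replace V1 by a short circuit (node 3 merges into node 0) — and find the resistance seen between A (node 2) and B (node 0).
Reduce the network between node 2 (A) and node 0 (B) by series/parallel combination:
  Rp1 = R1 ‖ R3 (parallel, both between nodes 0 and 1) = 1/(1/1100 + 1/680) = 420.2 Ω
  Rs1 = R2 + Rp1 (series, joined only at node 1) = 1800 + 420.2 = 2220 Ω
  Rp2 = R4 ‖ Rs1 (parallel, both between nodes 0 and 2) = 1/(1/11 + 1/2220) = 10.95 Ω
R_th = 10.95 Ω
I_n = V_th/R_th = 0.01883/10.95 = 0.001721 A, and R_n = R_th = 10.95 Ω

Final answer: I_n = 0.001721 A, R_n = 10.95 Ω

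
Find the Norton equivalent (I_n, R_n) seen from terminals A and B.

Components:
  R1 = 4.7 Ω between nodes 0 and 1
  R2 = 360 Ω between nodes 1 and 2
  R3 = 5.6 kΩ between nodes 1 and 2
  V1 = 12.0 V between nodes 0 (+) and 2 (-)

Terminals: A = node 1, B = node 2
Find the Thévenin equivalent first; then I_n = V_th/R_th and R_n = R_th.
Step 1 — V_th is the open-circuit voltage V_A - V_B (nothing connected across the terminals).
Nodal analysis, taking node 2 as the 0 V reference.
Source V1 fixes V_0 = 12 V.
KCL at each unknown node (sum of currents leaving = 0; resistances in Ω):
  Node 1: (V_1 - 12)/4.7 + (V_1 - 0)/360 + (V_1 - 0)/5600 = 0
Collecting terms: 0.2157 × V_1 = 2.553  =>  V_1 = 11.84 V
V_th = V_1 - V_2 = 11.84 - 0 = 11.84 V
Step 2 — R_th: zero the source — replace V1 by a short circuit (node 2 merges into node 0) — and find the resistance seen between A (node 1) and B (node 0).
Reduce the network between node 1 (A) and node 0 (B) by series/parallel combination:
  Rp1 = R1 ‖ R2 ‖ R3 (parallel, all between nodes 0 and 1) = 1/(1/4.7 + 1/360 + 1/5600) = 4.636 Ω
R_th = 4.636 Ω
I_n = V_th/R_th = 11.84/4.636 = 2.553 A, and R_n = R_th = 4.636 Ω

Final answer: I_n = 2.553 A, R_n = 4.636 Ω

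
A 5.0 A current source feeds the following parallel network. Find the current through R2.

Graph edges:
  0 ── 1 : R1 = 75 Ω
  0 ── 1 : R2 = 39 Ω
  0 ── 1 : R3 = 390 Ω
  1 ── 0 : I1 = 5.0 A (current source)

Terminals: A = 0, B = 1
All resistors sit directly between nodes 0 and 1, so they are in parallel and share one voltage V; the full source current 5 A splits among them.
1/R_par = 1/75 + 1/39 + 1/390 = 0.04154 S  =>  R_par = 24.07 Ω
V = I × R_par = 5 × 24.07 = 120.4 V
I_R2 = V/R2 = 120.4/39 = 3.086 A

Final answer: 3.086 A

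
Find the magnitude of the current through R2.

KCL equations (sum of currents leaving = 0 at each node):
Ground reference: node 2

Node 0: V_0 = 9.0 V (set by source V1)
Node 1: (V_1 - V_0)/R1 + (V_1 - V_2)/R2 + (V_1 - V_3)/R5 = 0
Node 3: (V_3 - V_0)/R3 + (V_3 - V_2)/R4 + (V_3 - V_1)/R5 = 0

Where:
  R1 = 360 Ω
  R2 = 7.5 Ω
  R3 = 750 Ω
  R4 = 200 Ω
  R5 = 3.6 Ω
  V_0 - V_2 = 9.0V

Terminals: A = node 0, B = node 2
Nodal analysis, taking node 2 as the 0 V reference.
Source V1 fixes V_0 = 9 V.
KCL at each unknown node (sum of currents leaving = 0; resistances in Ω):
  Node 1: (V_1 - 9)/360 + (V_1 - 0)/7.5 + (V_1 - V_3)/3.6 = 0
  Node 3: (V_3 - 9)/750 + (V_3 - 0)/200 + (V_3 - V_1)/3.6 = 0
Collecting terms (coefficients in siemens):
  0.4139·V_1 - 0.2778·V_3 = 0.025
  0.2841·V_3 - 0.2778·V_1 = 0.012
Determinant D = (0.4139)(0.2841) - (-0.2778)(-0.2778) = 0.04043
V_1 = [(0.025)(0.2841) - (-0.2778)(0.012)]/D = 0.2581 V
V_3 = [(0.4139)(0.012) - (0.025)(-0.2778)]/D = 0.2946 V
I_R2 = (V_1 - V_2)/R2 = (0.2581 - 0)/7.5 = 0.03442 A
|I_R2| = 0.03442 A

Final answer: |I_R2| = 0.03442 A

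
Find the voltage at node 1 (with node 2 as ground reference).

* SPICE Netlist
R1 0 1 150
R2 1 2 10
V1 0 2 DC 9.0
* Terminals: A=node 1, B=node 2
Nodal analysis, taking node 2 as the 0 V reference.
Source V1 fixes V_0 = 9 V.
KCL at each unknown node (sum of currents leaving = 0; resistances in Ω):
  Node 1: (V_1 - 9)/150 + (V_1 - 0)/10 = 0
Collecting terms: 0.1067 × V_1 = 0.06  =>  V_1 = 0.5625 V
The requested potential is V_1 = 0.5625 V.

Final answer: V_1 = 0.5625 V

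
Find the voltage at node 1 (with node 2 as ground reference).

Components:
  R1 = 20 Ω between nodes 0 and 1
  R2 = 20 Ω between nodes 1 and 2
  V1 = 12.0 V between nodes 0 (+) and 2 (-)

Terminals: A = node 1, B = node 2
Nodal analysis, taking node 2 as the 0 V reference.
Source V1 fixes V_0 = 12 V.
KCL at each unknown node (sum of currents leaving = 0; resistances in Ω):
  Node 1: (V_1 - 12)/20 + (V_1 - 0)/20 = 0
Collecting terms: 0.1 × V_1 = 0.6  =>  V_1 = 6 V
The requested potential is V_1 = 6 V.

Final answer: V_1 = 6 V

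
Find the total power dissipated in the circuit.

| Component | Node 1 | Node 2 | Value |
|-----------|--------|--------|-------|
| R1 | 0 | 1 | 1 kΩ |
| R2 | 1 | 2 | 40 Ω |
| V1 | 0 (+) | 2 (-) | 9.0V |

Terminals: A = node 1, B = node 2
Nodal analysis, taking node 2 as the 0 V reference.
Source V1 fixes V_0 = 9 V.
KCL at each unknown node (sum of currents leaving = 0; resistances in Ω):
  Node 1: (V_1 - 9)/1000 + (V_1 - 0)/40 = 0
Collecting terms: 0.026 × V_1 = 0.009  =>  V_1 = 0.3462 V
Power in each resistor, P = (ΔV)²/R:
  P_R1 = (9 - 0.3462)²/1000 = 0.07489 W
  P_R2 = (0.3462 - 0)²/40 = 0.002996 W
P_total = P_R1 + P_R2 = 0.07788 W

Final answer: 0.07788 W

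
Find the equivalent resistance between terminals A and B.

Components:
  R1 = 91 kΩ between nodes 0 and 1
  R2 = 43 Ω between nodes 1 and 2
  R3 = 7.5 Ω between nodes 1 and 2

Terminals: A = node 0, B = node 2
Reduce the network between node 0 (A) and node 2 (B) by series/parallel combination:
  Rp1 = R2 ‖ R3 (parallel, both between nodes 1 and 2) = 1/(1/43 + 1/7.5) = 6.386 Ω
  Rs1 = R1 + Rp1 (series, joined only at node 1) = 91000 + 6.386 = 91010 Ω
R_eq = 91.01 kΩ

Final answer: 91.01 kΩ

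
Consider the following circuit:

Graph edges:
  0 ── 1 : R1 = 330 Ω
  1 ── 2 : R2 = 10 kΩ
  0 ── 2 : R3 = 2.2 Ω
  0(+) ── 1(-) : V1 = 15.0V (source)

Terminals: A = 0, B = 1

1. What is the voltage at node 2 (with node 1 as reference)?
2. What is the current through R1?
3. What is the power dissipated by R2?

Nodal analysis, taking node 1 as the 0 V reference.
Source V1 fixes V_0 = 15 V.
KCL at each unknown node (sum of currents leaving = 0; resistances in Ω):
  Node 2: (V_2 - 0)/10000 + (V_2 - 15)/2.2 = 0
Collecting terms: 0.4546 × V_2 = 6.818  =>  V_2 = 15 V
Part 1:
  Read off the nodal solution: V_2 = 15 V
Part 2:
  I_R1 = (V_0 - V_1)/R1 = (15 - 0)/330 = 0.04545 A
  Magnitude: I_R1 = 0.04545 A
Part 3:
  I_R2 = (V_1 - V_2)/R2 = (0 - 15)/10000 = -0.0015 A
  P_R2 = I_R2² × R2 = (-0.0015)² × 10000 = 0.02249 W

Final answers:
1. V_2 = 15 V
2. I_R1 = 0.04545 A
3. P_R2 = 0.02249 W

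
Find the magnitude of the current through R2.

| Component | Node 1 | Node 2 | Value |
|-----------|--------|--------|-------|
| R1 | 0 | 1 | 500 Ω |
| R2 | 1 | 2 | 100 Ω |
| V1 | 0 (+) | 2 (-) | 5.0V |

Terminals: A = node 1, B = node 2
Nodal analysis, taking node 2 as the 0 V reference.
Source V1 fixes V_0 = 5 V.
KCL at each unknown node (sum of currents leaving = 0; resistances in Ω):
  Node 1: (V_1 - 5)/500 + (V_1 - 0)/100 = 0
Collecting terms: 0.012 × V_1 = 0.01  =>  V_1 = 0.8333 V
I_R2 = (V_1 - V_2)/R2 = (0.8333 - 0)/100 = 0.008333 A
|I_R2| = 0.008333 A

Final answer: |I_R2| = 0.008333 A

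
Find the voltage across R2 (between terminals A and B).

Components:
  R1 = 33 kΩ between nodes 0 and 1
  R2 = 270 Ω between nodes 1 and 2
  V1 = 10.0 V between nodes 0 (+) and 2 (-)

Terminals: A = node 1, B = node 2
R1 and R2 are in series across V1 (node 0 → node 1 → node 2), and the output A–B is taken across R2, so this is a voltage divider.
Series current: I = V1/(R1 + R2) = 10/(33000 + 270) = 10/33270 = 0.0003006 A
V_R2 = I × R2 = V1 × R2/(R1 + R2) = 10 × 270/33270 = 0.08115 V

Final answer: 0.08115 V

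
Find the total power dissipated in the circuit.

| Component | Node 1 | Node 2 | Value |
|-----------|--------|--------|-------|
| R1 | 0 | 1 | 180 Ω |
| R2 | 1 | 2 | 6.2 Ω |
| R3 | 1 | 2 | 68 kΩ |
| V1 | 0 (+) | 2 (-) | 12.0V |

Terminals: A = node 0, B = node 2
Nodal analysis, taking node 2 as the 0 V reference.
Source V1 fixes V_0 = 12 V.
KCL at each unknown node (sum of currents leaving = 0; resistances in Ω):
  Node 1: (V_1 - 12)/180 + (V_1 - 0)/6.2 + (V_1 - 0)/68000 = 0
Collecting terms: 0.1669 × V_1 = 0.06667  =>  V_1 = 0.3995 V
Power in each resistor, P = (ΔV)²/R:
  P_R1 = (12 - 0.3995)²/180 = 0.7476 W
  P_R2 = (0.3995 - 0)²/6.2 = 0.02575 W
  P_R3 = (0.3995 - 0)²/68000 = 0.000002347 W
P_total = P_R1 + P_R2 + P_R3 = 0.7734 W

Final answer: 0.7734 W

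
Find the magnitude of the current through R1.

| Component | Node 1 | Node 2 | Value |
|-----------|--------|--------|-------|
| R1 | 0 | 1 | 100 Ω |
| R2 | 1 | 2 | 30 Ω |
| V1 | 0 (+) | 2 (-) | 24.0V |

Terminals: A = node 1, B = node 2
Nodal analysis, taking node 2 as the 0 V reference.
Source V1 fixes V_0 = 24 V.
KCL at each unknown node (sum of currents leaving = 0; resistances in Ω):
  Node 1: (V_1 - 24)/100 + (V_1 - 0)/30 = 0
Collecting terms: 0.04333 × V_1 = 0.24  =>  V_1 = 5.538 V
I_R1 = (V_0 - V_1)/R1 = (24 - 5.538)/100 = 0.1846 A
|I_R1| = 0.1846 A

Final answer: |I_R1| = 0.1846 A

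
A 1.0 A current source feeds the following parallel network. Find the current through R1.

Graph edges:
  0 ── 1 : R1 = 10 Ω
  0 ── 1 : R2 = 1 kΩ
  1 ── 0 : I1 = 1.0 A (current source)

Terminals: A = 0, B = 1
All resistors sit directly between nodes 0 and 1, so they are in parallel and share one voltage V; the full source current 1 A splits among them.
1/R_par = 1/10 + 1/1000 = 0.101 S  =>  R_par = 9.901 Ω
V = I × R_par = 1 × 9.901 = 9.901 V
I_R1 = V/R1 = 9.901/10 = 0.9901 A

Final answer: 0.9901 A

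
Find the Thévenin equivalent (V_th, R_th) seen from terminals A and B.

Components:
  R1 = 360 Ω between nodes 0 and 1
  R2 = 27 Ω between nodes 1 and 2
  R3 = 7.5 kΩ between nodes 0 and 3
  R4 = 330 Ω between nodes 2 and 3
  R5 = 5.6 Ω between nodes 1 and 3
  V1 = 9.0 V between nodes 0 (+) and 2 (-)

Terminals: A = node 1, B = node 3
Step 1 — V_th is the open-circuit voltage V_A - V_B (nothing connected across the terminals).
Nodal analysis, taking node 2 as the 0 V reference.
Source V1 fixes V_0 = 9 V.
KCL at each unknown node (sum of currents leaving = 0; resistances in Ω):
  Node 1: (V_1 - 9)/360 + (V_1 - 0)/27 + (V_1 - V_3)/5.6 = 0
  Node 3: (V_3 - 9)/7500 + (V_3 - 0)/330 + (V_3 - V_1)/5.6 = 0
Collecting terms (coefficients in siemens):
  0.2184·V_1 - 0.1786·V_3 = 0.025
  0.1817·V_3 - 0.1786·V_1 = 0.0012
Determinant D = (0.2184)(0.1817) - (-0.1786)(-0.1786) = 0.007801
V_1 = [(0.025)(0.1817) - (-0.1786)(0.0012)]/D = 0.6099 V
V_3 = [(0.2184)(0.0012) - (0.025)(-0.1786)]/D = 0.6059 V
V_th = V_1 - V_3 = 0.6099 - 0.6059 = 0.004014 V
Step 2 — R_th: zero the source — replace V1 by a short circuit (node 2 merges into node 0) — and find the resistance seen between A (node 1) and B (node 3).
Reduce the network between node 1 (A) and node 3 (B) by series/parallel combination:
  Rp1 = R1 ‖ R2 (parallel, both between nodes 0 and 1) = 1/(1/360 + 1/27) = 25.12 Ω
  Rp2 = R3 ‖ R4 (parallel, both between nodes 0 and 3) = 1/(1/7500 + 1/330) = 316.1 Ω
  Rs1 = Rp1 + Rp2 (series, joined only at node 0) = 25.12 + 316.1 = 341.2 Ω
  Rp3 = R5 ‖ Rs1 (parallel, both between nodes 1 and 3) = 1/(1/5.6 + 1/341.2) = 5.51 Ω
R_th = 5.51 Ω

Final answer: V_th = 0.004014 V, R_th = 5.51 Ω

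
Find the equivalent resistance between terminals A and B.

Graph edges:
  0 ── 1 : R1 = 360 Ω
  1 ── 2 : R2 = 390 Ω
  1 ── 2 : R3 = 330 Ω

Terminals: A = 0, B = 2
Reduce the network between node 0 (A) and node 2 (B) by series/parallel combination:
  Rp1 = R2 ‖ R3 (parallel, both between nodes 1 and 2) = 1/(1/390 + 1/330) = 178.8 Ω
  Rs1 = R1 + Rp1 (series, joined only at node 1) = 360 + 178.8 = 538.8 Ω
R_eq = 538.8 Ω

Final answer: 538.8 Ω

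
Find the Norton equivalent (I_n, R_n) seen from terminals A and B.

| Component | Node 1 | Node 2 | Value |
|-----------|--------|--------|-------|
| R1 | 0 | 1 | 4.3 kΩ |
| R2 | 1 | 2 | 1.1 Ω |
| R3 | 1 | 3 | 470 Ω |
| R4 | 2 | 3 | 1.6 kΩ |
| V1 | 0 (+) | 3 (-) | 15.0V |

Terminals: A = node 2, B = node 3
Find the Thévenin equivalent first; then I_n = V_th/R_th and R_n = R_th.
Step 1 — V_th is the open-circuit voltage V_A - V_B (nothing connected across the terminals).
Nodal analysis, taking node 3 as the 0 V reference.
Source V1 fixes V_0 = 15 V.
KCL at each unknown node (sum of currents leaving = 0; resistances in Ω):
  Node 1: (V_1 - 15)/4300 + (V_1 - V_2)/1.1 + (V_1 - 0)/470 = 0
  Node 2: (V_2 - V_1)/1.1 + (V_2 - 0)/1600 = 0
Collecting terms (coefficients in siemens):
  0.9115·V_1 - 0.9091·V_2 = 0.003488
  0.9097·V_2 - 0.9091·V_1 = 0
Determinant D = (0.9115)(0.9097) - (-0.9091)(-0.9091) = 0.002715
V_1 = [(0.003488)(0.9097) - (-0.9091)(0)]/D = 1.169 V
V_2 = [(0.9115)(0) - (0.003488)(-0.9091)]/D = 1.168 V
V_th = V_2 - V_3 = 1.168 - 0 = 1.168 V
Step 2 — R_th: zero the source — replace V1 by a short circuit (node 3 merges into node 0) — and find the resistance seen between A (node 2) and B (node 0).
Reduce the network between node 2 (A) and node 0 (B) by series/parallel combination:
  Rp1 = R1 ‖ R3 (parallel, both between nodes 0 and 1) = 1/(1/4300 + 1/470) = 423.7 Ω
  Rs1 = R2 + Rp1 (series, joined only at node 1) = 1.1 + 423.7 = 424.8 Ω
  Rp2 = R4 ‖ Rs1 (parallel, both between nodes 0 and 2) = 1/(1/1600 + 1/424.8) = 335.7 Ω
R_th = 335.7 Ω
I_n = V_th/R_th = 1.168/335.7 = 0.003479 A, and R_n = R_th = 335.7 Ω

Final answer: I_n = 0.003479 A, R_n = 335.7 Ω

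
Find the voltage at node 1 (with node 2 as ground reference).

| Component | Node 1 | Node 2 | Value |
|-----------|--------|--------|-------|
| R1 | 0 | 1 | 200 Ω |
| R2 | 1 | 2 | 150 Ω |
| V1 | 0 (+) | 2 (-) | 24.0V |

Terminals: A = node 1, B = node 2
Nodal analysis, taking node 2 as the 0 V reference.
Source V1 fixes V_0 = 24 V.
KCL at each unknown node (sum of currents leaving = 0; resistances in Ω):
  Node 1: (V_1 - 24)/200 + (V_1 - 0)/150 = 0
Collecting terms: 0.01167 × V_1 = 0.12  =>  V_1 = 10.29 V
The requested potential is V_1 = 10.29 V.

Final answer: V_1 = 10.29 V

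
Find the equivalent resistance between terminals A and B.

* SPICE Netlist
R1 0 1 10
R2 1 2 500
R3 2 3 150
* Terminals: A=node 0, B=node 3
Reduce the network between node 0 (A) and node 3 (B) by series/parallel combination:
  Rs1 = R1 + R2 (series, joined only at node 1) = 10 + 500 = 510 Ω
  Rs2 = R3 + Rs1 (series, joined only at node 2) = 150 + 510 = 660 Ω
R_eq = 660 Ω

Final answer: 660 Ω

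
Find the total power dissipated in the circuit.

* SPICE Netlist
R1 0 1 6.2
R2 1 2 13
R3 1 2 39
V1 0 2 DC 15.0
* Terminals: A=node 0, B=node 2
Nodal analysis, taking node 2 as the 0 V reference.
Source V1 fixes V_0 = 15 V.
KCL at each unknown node (sum of currents leaving = 0; resistances in Ω):
  Node 1: (V_1 - 15)/6.2 + (V_1 - 0)/13 + (V_1 - 0)/39 = 0
Collecting terms: 0.2639 × V_1 = 2.419  =>  V_1 = 9.169 V
Power in each resistor, P = (ΔV)²/R:
  P_R1 = (15 - 9.169)²/6.2 = 5.483 W
  P_R2 = (9.169 - 0)²/13 = 6.467 W
  P_R3 = (9.169 - 0)²/39 = 2.156 W
P_total = P_R1 + P_R2 + P_R3 = 14.11 W

Final answer: 14.11 W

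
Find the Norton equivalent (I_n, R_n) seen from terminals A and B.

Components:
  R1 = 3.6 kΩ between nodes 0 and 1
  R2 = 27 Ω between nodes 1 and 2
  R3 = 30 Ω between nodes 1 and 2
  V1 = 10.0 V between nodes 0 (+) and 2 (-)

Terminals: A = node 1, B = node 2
Find the Thévenin equivalent first; then I_n = V_th/R_th and R_n = R_th.
Step 1 — V_th is the open-circuit voltage V_A - V_B (nothing connected across the terminals).
Nodal analysis, taking node 2 as the 0 V reference.
Source V1 fixes V_0 = 10 V.
KCL at each unknown node (sum of currents leaving = 0; resistances in Ω):
  Node 1: (V_1 - 10)/3600 + (V_1 - 0)/27 + (V_1 - 0)/30 = 0
Collecting terms: 0.07065 × V_1 = 0.002778  =>  V_1 = 0.03932 V
V_th = V_1 - V_2 = 0.03932 - 0 = 0.03932 V
Step 2 — R_th: zero the source — replace V1 by a short circuit (node 2 merges into node 0) — and find the resistance seen between A (node 1) and B (node 0).
Reduce the network between node 1 (A) and node 0 (B) by series/parallel combination:
  Rp1 = R1 ‖ R2 ‖ R3 (parallel, all between nodes 0 and 1) = 1/(1/3600 + 1/27 + 1/30) = 14.15 Ω
R_th = 14.15 Ω
I_n = V_th/R_th = 0.03932/14.15 = 0.002778 A, and R_n = R_th = 14.15 Ω

Final answer: I_n = 0.002778 A, R_n = 14.15 Ω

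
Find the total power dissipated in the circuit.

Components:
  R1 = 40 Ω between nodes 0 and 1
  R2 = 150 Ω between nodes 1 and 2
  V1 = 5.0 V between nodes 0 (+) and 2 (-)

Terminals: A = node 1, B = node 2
Nodal analysis, taking node 2 as the 0 V reference.
Source V1 fixes V_0 = 5 V.
KCL at each unknown node (sum of currents leaving = 0; resistances in Ω):
  Node 1: (V_1 - 5)/40 + (V_1 - 0)/150 = 0
Collecting terms: 0.03167 × V_1 = 0.125  =>  V_1 = 3.947 V
Power in each resistor, P = (ΔV)²/R:
  P_R1 = (5 - 3.947)²/40 = 0.0277 W
  P_R2 = (3.947 - 0)²/150 = 0.1039 W
P_total = P_R1 + P_R2 = 0.1316 W

Final answer: 0.1316 W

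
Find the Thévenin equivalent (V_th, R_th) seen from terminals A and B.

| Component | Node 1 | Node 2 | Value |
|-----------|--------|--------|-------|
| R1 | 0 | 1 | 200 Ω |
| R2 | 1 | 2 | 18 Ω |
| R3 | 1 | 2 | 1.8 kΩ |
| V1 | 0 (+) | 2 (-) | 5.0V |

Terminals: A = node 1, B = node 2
Step 1 — V_th is the open-circuit voltage V_A - V_B (nothing connected across the terminals).
Nodal analysis, taking node 2 as the 0 V reference.
Source V1 fixes V_0 = 5 V.
KCL at each unknown node (sum of currents leaving = 0; resistances in Ω):
  Node 1: (V_1 - 5)/200 + (V_1 - 0)/18 + (V_1 - 0)/1800 = 0
Collecting terms: 0.06111 × V_1 = 0.025  =>  V_1 = 0.4091 V
V_th = V_1 - V_2 = 0.4091 - 0 = 0.4091 V
Step 2 — R_th: zero the source — replace V1 by a short circuit (node 2 merges into node 0) — and find the resistance seen between A (node 1) and B (node 0).
Reduce the network between node 1 (A) and node 0 (B) by series/parallel combination:
  Rp1 = R1 ‖ R2 ‖ R3 (parallel, all between nodes 0 and 1) = 1/(1/200 + 1/18 + 1/1800) = 16.36 Ω
R_th = 16.36 Ω

Final answer: V_th = 0.4091 V, R_th = 16.36 Ω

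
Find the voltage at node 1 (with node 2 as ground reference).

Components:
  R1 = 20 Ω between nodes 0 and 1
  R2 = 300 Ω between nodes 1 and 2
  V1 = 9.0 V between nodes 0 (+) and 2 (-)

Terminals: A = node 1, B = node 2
Nodal analysis, taking node 2 as the 0 V reference.
Source V1 fixes V_0 = 9 V.
KCL at each unknown node (sum of currents leaving = 0; resistances in Ω):
  Node 1: (V_1 - 9)/20 + (V_1 - 0)/300 = 0
Collecting terms: 0.05333 × V_1 = 0.45  =>  V_1 = 8.438 V
The requested potential is V_1 = 8.438 V.

Final answer: V_1 = 8.438 V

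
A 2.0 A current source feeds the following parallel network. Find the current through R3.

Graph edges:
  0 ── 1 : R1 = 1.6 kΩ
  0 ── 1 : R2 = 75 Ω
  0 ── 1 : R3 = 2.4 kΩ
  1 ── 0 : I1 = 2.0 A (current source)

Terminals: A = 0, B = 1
All resistors sit directly between nodes 0 and 1, so they are in parallel and share one voltage V; the full source current 2 A splits among them.
1/R_par = 1/1600 + 1/75 + 1/2400 = 0.01438 S  =>  R_par = 69.57 Ω
V = I × R_par = 2 × 69.57 = 139.1 V
I_R3 = V/R3 = 139.1/2400 = 0.05797 A

Final answer: 0.05797 A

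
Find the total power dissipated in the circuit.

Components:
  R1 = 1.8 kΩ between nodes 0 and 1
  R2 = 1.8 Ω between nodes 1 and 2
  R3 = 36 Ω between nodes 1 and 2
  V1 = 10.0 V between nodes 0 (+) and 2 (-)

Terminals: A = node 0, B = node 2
Nodal analysis, taking node 2 as the 0 V reference.
Source V1 fixes V_0 = 10 V.
KCL at each unknown node (sum of currents leaving = 0; resistances in Ω):
  Node 1: (V_1 - 10)/1800 + (V_1 - 0)/1.8 + (V_1 - 0)/36 = 0
Collecting terms: 0.5839 × V_1 = 0.005556  =>  V_1 = 0.009515 V
Power in each resistor, P = (ΔV)²/R:
  P_R1 = (10 - 0.009515)²/1800 = 0.05545 W
  P_R2 = (0.009515 - 0)²/1.8 = 0.00005029 W
  P_R3 = (0.009515 - 0)²/36 = 0.000002515 W
P_total = P_R1 + P_R2 + P_R3 = 0.0555 W

Final answer: 0.0555 W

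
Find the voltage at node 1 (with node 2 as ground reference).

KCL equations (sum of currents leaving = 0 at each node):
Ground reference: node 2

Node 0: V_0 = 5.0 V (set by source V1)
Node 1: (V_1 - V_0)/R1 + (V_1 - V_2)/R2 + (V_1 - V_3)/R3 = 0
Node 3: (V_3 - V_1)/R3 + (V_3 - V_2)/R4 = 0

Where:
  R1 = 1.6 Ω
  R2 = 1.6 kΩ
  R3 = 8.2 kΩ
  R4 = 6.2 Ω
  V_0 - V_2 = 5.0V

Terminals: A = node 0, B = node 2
Nodal analysis, taking node 2 as the 0 V reference.
Source V1 fixes V_0 = 5 V.
KCL at each unknown node (sum of currents leaving = 0; resistances in Ω):
  Node 1: (V_1 - 5)/1.6 + (V_1 - 0)/1600 + (V_1 - V_3)/8200 = 0
  Node 3: (V_3 - V_1)/8200 + (V_3 - 0)/6.2 = 0
Collecting terms (coefficients in siemens):
  0.6257·V_1 - 0.000122·V_3 = 3.125
  0.1614·V_3 - 0.000122·V_1 = 0
Determinant D = (0.6257)(0.1614) - (-0.000122)(-0.000122) = 0.101
V_1 = [(3.125)(0.1614) - (-0.000122)(0)]/D = 4.994 V
V_3 = [(0.6257)(0) - (3.125)(-0.000122)]/D = 0.003773 V
The requested potential is V_1 = 4.994 V.

Final answer: V_1 = 4.994 V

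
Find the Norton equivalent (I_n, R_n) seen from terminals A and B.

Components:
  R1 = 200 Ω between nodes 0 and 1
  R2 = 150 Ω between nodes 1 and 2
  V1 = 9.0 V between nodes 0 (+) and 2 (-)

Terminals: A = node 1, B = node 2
Find the Thévenin equivalent first; then I_n = V_th/R_th and R_n = R_th.
Step 1 — V_th is the open-circuit voltage V_A - V_B (nothing connected across the terminals).
Nodal analysis, taking node 2 as the 0 V reference.
Source V1 fixes V_0 = 9 V.
KCL at each unknown node (sum of currents leaving = 0; resistances in Ω):
  Node 1: (V_1 - 9)/200 + (V_1 - 0)/150 = 0
Collecting terms: 0.01167 × V_1 = 0.045  =>  V_1 = 3.857 V
V_th = V_1 - V_2 = 3.857 - 0 = 3.857 V
Step 2 — R_th: zero the source — replace V1 by a short circuit (node 2 merges into node 0) — and find the resistance seen between A (node 1) and B (node 0).
Reduce the network between node 1 (A) and node 0 (B) by series/parallel combination:
  Rp1 = R1 ‖ R2 (parallel, both between nodes 0 and 1) = 1/(1/200 + 1/150) = 85.71 Ω
R_th = 85.71 Ω
I_n = V_th/R_th = 3.857/85.71 = 0.045 A, and R_n = R_th = 85.71 Ω

Final answer: I_n = 0.045 A, R_n = 85.71 Ω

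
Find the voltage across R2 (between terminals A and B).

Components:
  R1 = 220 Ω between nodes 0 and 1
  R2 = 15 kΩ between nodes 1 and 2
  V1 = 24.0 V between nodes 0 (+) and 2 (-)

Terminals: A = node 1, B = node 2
R1 and R2 are in series across V1 (node 0 → node 1 → node 2), and the output A–B is taken across R2, so this is a voltage divider.
Series current: I = V1/(R1 + R2) = 24/(220 + 15000) = 24/15220 = 0.001577 A
V_R2 = I × R2 = V1 × R2/(R1 + R2) = 24 × 15000/15220 = 23.65 V

Final answer: 23.65 V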